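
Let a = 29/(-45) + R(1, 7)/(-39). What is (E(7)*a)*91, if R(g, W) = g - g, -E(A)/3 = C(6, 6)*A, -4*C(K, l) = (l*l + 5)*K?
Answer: -757393/10 ≈ -75739.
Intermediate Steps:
C(K, l) = -K*(5 + l²)/4 (C(K, l) = -(l*l + 5)*K/4 = -(l² + 5)*K/4 = -(5 + l²)*K/4 = -K*(5 + l²)/4)
E(A) = 369*A/2 (E(A) = -3*(-¼*6*(5 + 6²))*A = -3*(-¼*6*(5 + 36))*A = -3*(-¼*6*41)*A = -(-369)*A/2 = 369*A/2)
R(g, W) = 0
a = -29/45 (a = 29/(-45) + 0/(-39) = 29*(-1/45) + 0*(-1/39) = -29/45 + 0 = -29/45 ≈ -0.64444)
(E(7)*a)*91 = (((369/2)*7)*(-29/45))*91 = ((2583/2)*(-29/45))*91 = -8323/10*91 = -757393/10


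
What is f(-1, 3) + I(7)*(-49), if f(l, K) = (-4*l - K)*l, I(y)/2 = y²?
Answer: -4803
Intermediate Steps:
I(y) = 2*y²
f(l, K) = l*(-K - 4*l) (f(l, K) = (-K - 4*l)*l = l*(-K - 4*l))
f(-1, 3) + I(7)*(-49) = -1*(-1)*(3 + 4*(-1)) + (2*7²)*(-49) = -1*(-1)*(3 - 4) + (2*49)*(-49) = -1*(-1)*(-1) + 98*(-49) = -1 - 4802 = -4803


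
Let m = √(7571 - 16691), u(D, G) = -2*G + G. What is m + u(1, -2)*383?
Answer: 766 + 4*I*√570 ≈ 766.0 + 95.499*I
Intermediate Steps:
u(D, G) = -G
m = 4*I*√570 (m = √(-9120) = 4*I*√570 ≈ 95.499*I)
m + u(1, -2)*383 = 4*I*√570 - 1*(-2)*383 = 4*I*√570 + 2*383 = 4*I*√570 + 766 = 766 + 4*I*√570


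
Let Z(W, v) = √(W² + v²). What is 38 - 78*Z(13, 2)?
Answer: 38 - 78*√173 ≈ -987.93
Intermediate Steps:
38 - 78*Z(13, 2) = 38 - 78*√(13² + 2²) = 38 - 78*√(169 + 4) = 38 - 78*√173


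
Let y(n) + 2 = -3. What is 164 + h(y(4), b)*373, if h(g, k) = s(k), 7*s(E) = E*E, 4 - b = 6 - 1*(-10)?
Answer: 54860/7 ≈ 7837.1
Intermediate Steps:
b = -12 (b = 4 - (6 - 1*(-10)) = 4 - (6 + 10) = 4 - 1*16 = 4 - 16 = -12)
s(E) = E**2/7 (s(E) = (E*E)/7 = E**2/7)
y(n) = -5 (y(n) = -2 - 3 = -5)
h(g, k) = k**2/7
164 + h(y(4), b)*373 = 164 + ((1/7)*(-12)**2)*373 = 164 + ((1/7)*144)*373 = 164 + (144/7)*373 = 164 + 53712/7 = 54860/7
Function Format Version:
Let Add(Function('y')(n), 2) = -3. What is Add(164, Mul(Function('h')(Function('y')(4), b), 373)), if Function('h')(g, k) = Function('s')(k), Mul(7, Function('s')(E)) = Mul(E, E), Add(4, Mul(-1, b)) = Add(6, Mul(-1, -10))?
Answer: Rational(54860, 7) ≈ 7837.1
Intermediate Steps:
b = -12 (b = Add(4, Mul(-1, Add(6, Mul(-1, -10)))) = Add(4, Mul(-1, Add(6, 10))) = Add(4, Mul(-1, 16)) = Add(4, -16) = -12)
Function('s')(E) = Mul(Rational(1, 7), Pow(E, 2)) (Function('s')(E) = Mul(Rational(1, 7), Mul(E, E)) = Mul(Rational(1, 7), Pow(E, 2)))
Function('y')(n) = -5 (Function('y')(n) = Add(-2, -3) = -5)
Function('h')(g, k) = Mul(Rational(1, 7), Pow(k, 2))
Add(164, Mul(Function('h')(Function('y')(4), b), 373)) = Add(164, Mul(Mul(Rational(1, 7), Pow(-12, 2)), 373)) = Add(164, Mul(Mul(Rational(1, 7), 144), 373)) = Add(164, Mul(Rational(144, 7), 373)) = Add(164, Rational(53712, 7)) = Rational(54860, 7)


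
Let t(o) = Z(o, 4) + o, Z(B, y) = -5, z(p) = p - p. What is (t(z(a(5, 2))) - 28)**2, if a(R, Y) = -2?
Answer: 1089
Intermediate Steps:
z(p) = 0
t(o) = -5 + o
(t(z(a(5, 2))) - 28)**2 = ((-5 + 0) - 28)**2 = (-5 - 28)**2 = (-33)**2 = 1089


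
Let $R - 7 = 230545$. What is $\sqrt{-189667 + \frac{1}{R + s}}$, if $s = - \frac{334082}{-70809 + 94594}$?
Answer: $\frac{i \sqrt{633636879302595755861302}}{1827781746} \approx 435.51 i$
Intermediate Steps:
$R = 230552$ ($R = 7 + 230545 = 230552$)
$s = - \frac{334082}{23785} \approx -14.046$
$\sqrt{-189667 + \frac{1}{R + s}} = \sqrt{-189667 + \frac{1}{230552 - \frac{334082}{23785}}} = \sqrt{-189667 + \frac{1}{\frac{5483345238}{23785}}} = \sqrt{-189667 + \frac{23785}{5483345238}} = \sqrt{- \frac{1040009641231961}{5483345238}} = \frac{i \sqrt{633636879302595755861302}}{1827781746}$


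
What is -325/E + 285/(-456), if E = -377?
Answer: 55/232 ≈ 0.23707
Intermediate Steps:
-325/E + 285/(-456) = -325/(-377) + 285/(-456) = -325*(-1/377) + 285*(-1/456) = 25/29 - 5/8 = 55/232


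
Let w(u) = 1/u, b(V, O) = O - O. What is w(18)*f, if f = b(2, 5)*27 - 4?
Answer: -2/9 ≈ -0.22222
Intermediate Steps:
b(V, O) = 0
f = -4 (f = 0*27 - 4 = 0 - 4 = -4)
w(18)*f = -4/18 = (1/18)*(-4) = -2/9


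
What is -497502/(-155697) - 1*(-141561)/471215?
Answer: 85490342649/24455587285 ≈ 3.4957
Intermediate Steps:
-497502/(-155697) - 1*(-141561)/471215 = -497502*(-1/155697) + 141561*(1/471215) = 165834/51899 + 141561/471215 = 85490342649/24455587285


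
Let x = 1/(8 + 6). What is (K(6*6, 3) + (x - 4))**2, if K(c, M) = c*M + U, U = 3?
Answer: 2247001/196 ≈ 11464.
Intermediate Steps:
x = 1/14 ≈ 0.071429
K(c, M) = 3 + M*c (K(c, M) = c*M + 3 = M*c + 3 = 3 + M*c)
(K(6*6, 3) + (x - 4))**2 = ((3 + 3*(6*6)) + (1/14 - 4))**2 = ((3 + 3*36) - 55/14)**2 = ((3 + 108) - 55/14)**2 = (111 - 55/14)**2 = (1499/14)**2 = 2247001/196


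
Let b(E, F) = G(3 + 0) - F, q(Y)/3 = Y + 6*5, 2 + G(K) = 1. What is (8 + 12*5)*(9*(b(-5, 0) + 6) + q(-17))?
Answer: 5712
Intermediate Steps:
G(K) = -1 (G(K) = -2 + 1 = -1)
q(Y) = 90 + 3*Y (q(Y) = 3*(Y + 6*5) = 3*(Y + 30) = 3*(30 + Y) = 90 + 3*Y)
b(E, F) = -1 - F
(8 + 12*5)*(9*(b(-5, 0) + 6) + q(-17)) = (8 + 12*5)*(9*((-1 - 1*0) + 6) + (90 + 3*(-17))) = (8 + 60)*(9*((-1 + 0) + 6) + (90 - 51)) = 68*(9*(-1 + 6) + 39) = 68*(9*5 + 39) = 68*(45 + 39) = 68*84 = 5712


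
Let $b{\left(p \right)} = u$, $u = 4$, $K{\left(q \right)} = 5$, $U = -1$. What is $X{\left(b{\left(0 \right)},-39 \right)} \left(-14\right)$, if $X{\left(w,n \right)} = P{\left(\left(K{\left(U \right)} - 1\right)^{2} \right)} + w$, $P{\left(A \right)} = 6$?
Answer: $-140$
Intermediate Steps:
$b{\left(p \right)} = 4$
$X{\left(w,n \right)} = 6 + w$
$X{\left(b{\left(0 \right)},-39 \right)} \left(-14\right) = \left(6 + 4\right) \left(-14\right) = 10 \left(-14\right) = -140$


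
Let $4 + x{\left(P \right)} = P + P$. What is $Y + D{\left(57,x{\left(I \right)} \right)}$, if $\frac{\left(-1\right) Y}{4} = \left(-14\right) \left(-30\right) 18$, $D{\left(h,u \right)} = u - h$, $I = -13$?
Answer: $-30327$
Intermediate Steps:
$x{\left(P \right)} = -4 + 2 P$ ($x{\left(P \right)} = -4 + \left(P + P\right) = -4 + 2 P$)
$Y = -30240$ ($Y = - 4 \left(-14\right) \left(-30\right) 18 = - 4 \cdot 420 \cdot 18 = \left(-4\right) 7560 = -30240$)
$Y + D{\left(57,x{\left(I \right)} \right)} = -30240 + \left(\left(-4 + 2 \left(-13\right)\right) - 57\right) = -30240 - 87 = -30327$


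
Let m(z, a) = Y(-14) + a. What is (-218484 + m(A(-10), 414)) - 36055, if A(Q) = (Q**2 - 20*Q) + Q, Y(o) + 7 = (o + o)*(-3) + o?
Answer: -254062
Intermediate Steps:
Y(o) = -7 - 5*o (Y(o) = -7 + ((o + o)*(-3) + o) = -7 + ((2*o)*(-3) + o) = -7 + (-6*o + o) = -7 - 5*o)
A(Q) = Q**2 - 19*Q
m(z, a) = 63 + a (m(z, a) = (-7 - 5*(-14)) + a = (-7 + 70) + a = 63 + a)
(-218484 + m(A(-10), 414)) - 36055 = (-218484 + (63 + 414)) - 36055 = (-218484 + 477) - 36055 = -218007 - 36055 = -254062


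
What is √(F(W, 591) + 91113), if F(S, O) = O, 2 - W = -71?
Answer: 2*√22926 ≈ 302.83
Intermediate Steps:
W = 73 (W = 2 - 1*(-71) = 2 + 71 = 73)
√(F(W, 591) + 91113) = √(591 + 91113) = √91704 = 2*√22926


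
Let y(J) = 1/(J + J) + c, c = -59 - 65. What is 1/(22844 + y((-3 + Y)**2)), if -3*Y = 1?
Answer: 200/4544009 ≈ 4.4014e-5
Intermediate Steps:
c = -124
Y = -1/3 (Y = -1/3*1 = -1/3 ≈ -0.33333)
y(J) = -124 + 1/(2*J) (y(J) = 1/(J + J) - 124 = 1/(2*J) - 124 = -124 + 1/(2*J))
1/(22844 + y((-3 + Y)**2)) = 1/(22844 + (-124 + 1/(2*((-3 - 1/3)**2)))) = 1/(22844 + (-124 + 1/(2*((-10/3)**2)))) = 1/(22844 + (-124 + 1/(2*(100/9)))) = 1/(22844 + (-124 + (1/2)*(9/100))) = 1/(22844 + (-124 + 9/200)) = 1/(22844 - 24791/200) = 1/(4544009/200) = 200/4544009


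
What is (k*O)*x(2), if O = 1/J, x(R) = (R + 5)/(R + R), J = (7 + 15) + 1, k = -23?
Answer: -7/4 ≈ -1.7500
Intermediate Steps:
J = 23 (J = 22 + 1 = 23)
x(R) = (5 + R)/(2*R) (x(R) = (5 + R)/((2*R)) = (5 + R)*(1/(2*R)) = (5 + R)/(2*R))
O = 1/23 ≈ 0.043478
(k*O)*x(2) = (-23*1/23)*((1/2)*(5 + 2)/2) = -7/(2*2) = -1*7/4 = -7/4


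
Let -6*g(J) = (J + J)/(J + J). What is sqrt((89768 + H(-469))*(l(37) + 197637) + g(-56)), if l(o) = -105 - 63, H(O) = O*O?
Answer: sqrt(2201827532430)/6 ≈ 2.4731e+5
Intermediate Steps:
H(O) = O**2
l(o) = -168
g(J) = -1/6 (g(J) = -(J + J)/(6*(J + J)) = -2*J/(6*(2*J)) = -2*J*1/(2*J)/6 = -1/6*1 = -1/6)
sqrt((89768 + H(-469))*(l(37) + 197637) + g(-56)) = sqrt((89768 + (-469)**2)*(-168 + 197637) - 1/6) = sqrt((89768 + 219961)*197469 - 1/6) = sqrt(309729*197469 - 1/6) = sqrt(61161875901 - 1/6) = sqrt(366971255405/6) = sqrt(2201827532430)/6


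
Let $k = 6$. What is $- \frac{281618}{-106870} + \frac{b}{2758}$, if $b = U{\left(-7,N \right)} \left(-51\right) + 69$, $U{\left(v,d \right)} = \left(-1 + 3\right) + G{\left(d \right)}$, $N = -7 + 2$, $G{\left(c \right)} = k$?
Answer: $\frac{370236757}{147373730} \approx 2.5122$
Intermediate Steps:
$G{\left(c \right)} = 6$
$N = -5$
$U{\left(v,d \right)} = 8$ ($U{\left(v,d \right)} = \left(-1 + 3\right) + 6 = 2 + 6 = 8$)
$b = -339$ ($b = 8 \left(-51\right) + 69 = -408 + 69 = -339$)
$- \frac{281618}{-106870} + \frac{b}{2758} = - \frac{281618}{-106870} - \frac{339}{2758} = \left(-281618\right) \left(- \frac{1}{106870}\right) - \frac{339}{2758} = \frac{140809}{53435} - \frac{339}{2758} = \frac{370236757}{147373730}$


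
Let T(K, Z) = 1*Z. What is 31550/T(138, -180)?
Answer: -3155/18 ≈ -175.28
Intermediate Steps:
T(K, Z) = Z
31550/T(138, -180) = 31550/(-180) = 31550*(-1/180) = -3155/18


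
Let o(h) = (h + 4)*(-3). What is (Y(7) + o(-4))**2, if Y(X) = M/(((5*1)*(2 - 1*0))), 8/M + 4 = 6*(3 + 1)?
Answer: 1/625 ≈ 0.0016000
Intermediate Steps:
o(h) = -12 - 3*h (o(h) = (4 + h)*(-3) = -12 - 3*h)
M = 2/5 (M = 8/(-4 + 6*(3 + 1)) = 8/(-4 + 6*4) = 8/(-4 + 24) = 8/20 = 8*(1/20) = 2/5 ≈ 0.40000)
Y(X) = 1/25 (Y(X) = 2/(5*(((5*1)*(2 - 1*0)))) = 2/(5*((5*(2 + 0)))) = 2/(5*((5*2))) = (2/5)/10 = (2/5)*(1/10) = 1/25)
(Y(7) + o(-4))**2 = (1/25 + (-12 - 3*(-4)))**2 = (1/25 + (-12 + 12))**2 = (1/25 + 0)**2 = (1/25)**2 = 1/625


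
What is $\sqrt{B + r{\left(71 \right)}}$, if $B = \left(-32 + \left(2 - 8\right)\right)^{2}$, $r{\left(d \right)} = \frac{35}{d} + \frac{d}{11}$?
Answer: $\frac{9 \sqrt{10926190}}{781} \approx 38.091$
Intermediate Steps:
$r{\left(d \right)} = \frac{35}{d} + \frac{d}{11}$ ($r{\left(d \right)} = \frac{35}{d} + d \frac{1}{11} = \frac{35}{d} + \frac{d}{11}$)
$B = 1444$ ($B = \left(-32 + \left(2 - 8\right)\right)^{2} = \left(-32 - 6\right)^{2} = \left(-38\right)^{2} = 1444$)
$\sqrt{B + r{\left(71 \right)}} = \sqrt{1444 + \left(\frac{35}{71} + \frac{1}{11} \cdot 71\right)} = \sqrt{1444 + \left(35 \cdot \frac{1}{71} + \frac{71}{11}\right)} = \sqrt{1444 + \left(\frac{35}{71} + \frac{71}{11}\right)} = \sqrt{1444 + \frac{5426}{781}} = \sqrt{\frac{1133190}{781}} = \frac{9 \sqrt{10926190}}{781}$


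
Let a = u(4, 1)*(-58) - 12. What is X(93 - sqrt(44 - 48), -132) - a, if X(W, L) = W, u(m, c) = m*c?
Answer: 337 - 2*I ≈ 337.0 - 2.0*I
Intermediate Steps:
u(m, c) = c*m
a = -244 (a = (1*4)*(-58) - 12 = 4*(-58) - 12 = -232 - 12 = -244)
X(93 - sqrt(44 - 48), -132) - a = (93 - sqrt(44 - 48)) - 1*(-244) = (93 - sqrt(-4)) + 244 = (93 - 2*I) + 244 = 337 - 2*I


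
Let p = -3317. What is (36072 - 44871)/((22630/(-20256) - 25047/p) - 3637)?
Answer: 295598674224/121967328751 ≈ 2.4236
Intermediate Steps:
(36072 - 44871)/((22630/(-20256) - 25047/p) - 3637) = (36072 - 44871)/((22630/(-20256) - 25047/(-3317)) - 3637) = -8799/((22630*(-1/20256) - 25047*(-1/3317)) - 3637) = -8799/((-11315/10128 + 25047/3317) - 3637) = -8799/(216144161/33594576 - 3637) = -8799/(-121967328751/33594576) = -8799*(-33594576/121967328751) = 295598674224/121967328751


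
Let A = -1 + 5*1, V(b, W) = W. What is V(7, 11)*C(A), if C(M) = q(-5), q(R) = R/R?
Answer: 11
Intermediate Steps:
q(R) = 1
A = 4 (A = -1 + 5 = 4)
C(M) = 1
V(7, 11)*C(A) = 11*1 = 11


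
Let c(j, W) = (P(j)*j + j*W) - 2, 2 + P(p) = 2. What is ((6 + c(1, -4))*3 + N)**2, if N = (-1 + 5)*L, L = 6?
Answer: 576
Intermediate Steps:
P(p) = 0 (P(p) = -2 + 2 = 0)
c(j, W) = -2 + W*j (c(j, W) = (0*j + j*W) - 2 = (0 + W*j) - 2 = W*j - 2 = -2 + W*j)
N = 24 (N = (-1 + 5)*6 = 4*6 = 24)
((6 + c(1, -4))*3 + N)**2 = ((6 + (-2 - 4*1))*3 + 24)**2 = ((6 + (-2 - 4))*3 + 24)**2 = ((6 - 6)*3 + 24)**2 = (0*3 + 24)**2 = (0 + 24)**2 = 24**2 = 576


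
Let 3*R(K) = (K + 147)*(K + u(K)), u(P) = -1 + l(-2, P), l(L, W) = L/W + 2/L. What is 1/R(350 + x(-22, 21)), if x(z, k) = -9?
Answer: 1023/56411336 ≈ 1.8135e-5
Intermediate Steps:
l(L, W) = 2/L + L/W
u(P) = -2 - 2/P (u(P) = -1 + (2/(-2) - 2/P) = -1 + (2*(-½) - 2/P) = -1 + (-1 - 2/P) = -2 - 2/P)
R(K) = (147 + K)*(-2 + K - 2/K)/3 (R(K) = ((K + 147)*(K + (-2 - 2/K)))/3 = ((147 + K)*(-2 + K - 2/K))/3 = (147 + K)*(-2 + K - 2/K)/3)
1/R(350 + x(-22, 21)) = 1/((-294 + (350 - 9)³ - 296*(350 - 9) + 145*(350 - 9)²)/(3*(350 - 9))) = 1/((⅓)*(-294 + 341³ - 296*341 + 145*341²)/341) = 1/((⅓)*(1/341)*(-294 + 39651821 - 100936 + 145*116281)) = 1/((⅓)*(1/341)*(-294 + 39651821 - 100936 + 16860745)) = 1/((⅓)*(1/341)*56411336) = 1/(56411336/1023) = 1023/56411336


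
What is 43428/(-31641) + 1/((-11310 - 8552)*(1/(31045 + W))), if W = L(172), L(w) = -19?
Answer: -307376767/104742257 ≈ -2.9346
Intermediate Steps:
W = -19
43428/(-31641) + 1/((-11310 - 8552)*(1/(31045 + W))) = 43428/(-31641) + 1/((-11310 - 8552)*(1/(31045 - 19))) = 43428*(-1/31641) + 1/((-19862)*(1/31026)) = -14476/10547 - 1/(19862*1/31026) = -14476/10547 - 1/19862*31026 = -14476/10547 - 15513/9931 = -307376767/104742257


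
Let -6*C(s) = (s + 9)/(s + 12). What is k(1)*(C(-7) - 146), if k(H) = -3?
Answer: 2191/5 ≈ 438.20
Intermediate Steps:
C(s) = -(9 + s)/(6*(12 + s)) (C(s) = -(s + 9)/(6*(s + 12)) = -(9 + s)/(6*(12 + s)))
k(1)*(C(-7) - 146) = -3*((-9 - 1*(-7))/(6*(12 - 7)) - 146) = -3*((⅙)*(-9 + 7)/5 - 146) = -3*((⅙)*(⅕)*(-2) - 146) = -3*(-1/15 - 146) = -3*(-2191/15) = 2191/5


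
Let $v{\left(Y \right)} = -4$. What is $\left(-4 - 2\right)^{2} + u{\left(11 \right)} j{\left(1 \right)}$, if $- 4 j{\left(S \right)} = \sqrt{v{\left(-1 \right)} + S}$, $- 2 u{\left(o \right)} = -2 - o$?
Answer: $36 - \frac{13 i \sqrt{3}}{8} \approx 36.0 - 2.8146 i$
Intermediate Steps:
$u{\left(o \right)} = 1 + \frac{o}{2}$ ($u{\left(o \right)} = - \frac{-2 - o}{2} = 1 + \frac{o}{2}$)
$j{\left(S \right)} = - \frac{\sqrt{-4 + S}}{4}$
$\left(-4 - 2\right)^{2} + u{\left(11 \right)} j{\left(1 \right)} = \left(-4 - 2\right)^{2} + \left(1 + \frac{1}{2} \cdot 11\right) \left(- \frac{\sqrt{-4 + 1}}{4}\right) = \left(-6\right)^{2} + \left(1 + \frac{11}{2}\right) \left(- \frac{\sqrt{-3}}{4}\right) = 36 + \frac{13 \left(- \frac{i \sqrt{3}}{4}\right)}{2} = 36 - \frac{13 i \sqrt{3}}{8}$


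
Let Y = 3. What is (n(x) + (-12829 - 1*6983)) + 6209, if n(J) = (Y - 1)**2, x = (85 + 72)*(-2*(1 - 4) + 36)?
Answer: -13599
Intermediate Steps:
x = 6594 (x = 157*(-2*(-3) + 36) = 157*(6 + 36) = 157*42 = 6594)
n(J) = 4 (n(J) = (3 - 1)**2 = 2**2 = 4)
(n(x) + (-12829 - 1*6983)) + 6209 = (4 + (-12829 - 1*6983)) + 6209 = (4 + (-12829 - 6983)) + 6209 = (4 - 19812) + 6209 = -19808 + 6209 = -13599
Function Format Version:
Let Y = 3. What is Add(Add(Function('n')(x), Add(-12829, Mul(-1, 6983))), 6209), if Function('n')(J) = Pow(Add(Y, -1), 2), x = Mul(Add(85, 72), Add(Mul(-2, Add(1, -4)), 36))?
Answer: -13599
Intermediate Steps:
x = 6594 (x = Mul(157, Add(Mul(-2, -3), 36)) = Mul(157, Add(6, 36)) = Mul(157, 42) = 6594)
Function('n')(J) = 4 (Function('n')(J) = Pow(Add(3, -1), 2) = Pow(2, 2) = 4)
Add(Add(Function('n')(x), Add(-12829, Mul(-1, 6983))), 6209) = Add(Add(4, Add(-12829, Mul(-1, 6983))), 6209) = Add(Add(4, Add(-12829, -6983)), 6209) = Add(Add(4, -19812), 6209) = Add(-19808, 6209) = -13599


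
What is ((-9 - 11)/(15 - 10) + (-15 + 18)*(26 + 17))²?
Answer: 15625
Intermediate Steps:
((-9 - 11)/(15 - 10) + (-15 + 18)*(26 + 17))² = (-20/5 + 3*43)² = (-20*⅕ + 129)² = (-4 + 129)² = 125² = 15625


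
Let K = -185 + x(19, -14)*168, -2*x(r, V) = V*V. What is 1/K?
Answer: -1/16649 ≈ -6.0064e-5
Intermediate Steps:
x(r, V) = -V²/2 (x(r, V) = -V*V/2 = -V²/2)
K = -16649 (K = -185 - ½*(-14)²*168 = -185 - ½*196*168 = -185 - 98*168 = -185 - 16464 = -16649)
1/K = 1/(-16649) = -1/16649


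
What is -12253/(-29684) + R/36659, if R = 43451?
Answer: 1738982211/1088185756 ≈ 1.5981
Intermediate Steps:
-12253/(-29684) + R/36659 = -12253/(-29684) + 43451/36659 = -12253*(-1/29684) + 43451*(1/36659) = 12253/29684 + 43451/36659 = 1738982211/1088185756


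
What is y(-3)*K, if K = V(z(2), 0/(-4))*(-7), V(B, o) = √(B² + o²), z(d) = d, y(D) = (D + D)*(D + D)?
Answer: -504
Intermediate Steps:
y(D) = 4*D² (y(D) = (2*D)*(2*D) = 4*D²)
K = -14 (K = √(2² + (0/(-4))²)*(-7) = √(4 + (0*(-¼))²)*(-7) = √(4 + 0²)*(-7) = √(4 + 0)*(-7) = √4*(-7) = 2*(-7) = -14)
y(-3)*K = (4*(-3)²)*(-14) = (4*9)*(-14) = 36*(-14) = -504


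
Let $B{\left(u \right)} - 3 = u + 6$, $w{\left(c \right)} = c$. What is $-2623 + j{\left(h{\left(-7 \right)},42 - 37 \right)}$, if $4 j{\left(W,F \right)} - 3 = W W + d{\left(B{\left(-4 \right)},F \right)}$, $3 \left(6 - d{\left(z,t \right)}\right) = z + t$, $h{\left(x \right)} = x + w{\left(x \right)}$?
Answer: $- \frac{30871}{12} \approx -2572.6$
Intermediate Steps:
$B{\left(u \right)} = 9 + u$ ($B{\left(u \right)} = 3 + \left(u + 6\right) = 3 + \left(6 + u\right) = 9 + u$)
$h{\left(x \right)} = 2 x$ ($h{\left(x \right)} = x + x = 2 x$)
$d{\left(z,t \right)} = 6 - \frac{t}{3} - \frac{z}{3}$ ($d{\left(z,t \right)} = 6 - \frac{z + t}{3} = 6 - \frac{t + z}{3} = 6 - \left(\frac{t}{3} + \frac{z}{3}\right) = 6 - \frac{t}{3} - \frac{z}{3}$)
$j{\left(W,F \right)} = \frac{11}{6} - \frac{F}{12} + \frac{W^{2}}{4}$ ($j{\left(W,F \right)} = \frac{3}{4} + \frac{W W - \left(-6 + \frac{F}{3} + \frac{9 - 4}{3}\right)}{4} = \frac{3}{4} + \frac{W^{2} - \left(- \frac{13}{3} + \frac{F}{3}\right)}{4} = \frac{3}{4} + \frac{\frac{13}{3} + W^{2} - \frac{F}{3}}{4} = \frac{3}{4} + \left(\frac{13}{12} - \frac{F}{12} + \frac{W^{2}}{4}\right) = \frac{11}{6} - \frac{F}{12} + \frac{W^{2}}{4}$)
$-2623 + j{\left(h{\left(-7 \right)},42 - 37 \right)} = -2623 + \left(\frac{11}{6} - \frac{42 - 37}{12} + \frac{\left(2 \left(-7\right)\right)^{2}}{4}\right) = -2623 + \left(\frac{11}{6} - \frac{5}{12} + \frac{\left(-14\right)^{2}}{4}\right) = -2623 + \left(\frac{11}{6} - \frac{5}{12} + \frac{1}{4} \cdot 196\right) = -2623 + \left(\frac{11}{6} - \frac{5}{12} + 49\right) = -2623 + \frac{605}{12} = - \frac{30871}{12}$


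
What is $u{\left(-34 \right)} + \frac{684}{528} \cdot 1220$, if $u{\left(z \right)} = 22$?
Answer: $\frac{17627}{11} \approx 1602.5$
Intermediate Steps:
$u{\left(-34 \right)} + \frac{684}{528} \cdot 1220 = 22 + \frac{684}{528} \cdot 1220 = 22 + 684 \cdot \frac{1}{528} \cdot 1220 = 22 + \frac{57}{44} \cdot 1220 = 22 + \frac{17385}{11} = \frac{17627}{11}$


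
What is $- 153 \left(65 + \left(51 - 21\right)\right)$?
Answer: $-14535$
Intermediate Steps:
$- 153 \left(65 + \left(51 - 21\right)\right) = - 153 \left(65 + 30\right) = \left(-153\right) 95 = -14535$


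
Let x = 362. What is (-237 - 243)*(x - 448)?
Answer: 41280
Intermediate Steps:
(-237 - 243)*(x - 448) = (-237 - 243)*(362 - 448) = -480*(-86) = 41280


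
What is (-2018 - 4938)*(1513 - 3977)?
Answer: 17139584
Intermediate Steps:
(-2018 - 4938)*(1513 - 3977) = -6956*(-2464) = 17139584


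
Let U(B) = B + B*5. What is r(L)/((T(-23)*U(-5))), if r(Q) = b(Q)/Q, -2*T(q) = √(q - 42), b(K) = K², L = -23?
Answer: 23*I*√65/975 ≈ 0.19019*I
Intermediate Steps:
U(B) = 6*B (U(B) = B + 5*B = 6*B)
T(q) = -√(-42 + q)/2 (T(q) = -√(q - 42)/2 = -√(-42 + q)/2)
r(Q) = Q (r(Q) = Q²/Q = Q)
r(L)/((T(-23)*U(-5))) = -23*1/(15*√(-42 - 23)) = -23*(-I*√65/975) = -(-23)*I*√65/975 = 23*I*√65/975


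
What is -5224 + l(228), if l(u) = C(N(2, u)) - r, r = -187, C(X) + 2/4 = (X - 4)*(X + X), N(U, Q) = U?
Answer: -10091/2 ≈ -5045.5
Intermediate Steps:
C(X) = -½ + 2*X*(-4 + X) (C(X) = -½ + (X - 4)*(X + X) = -½ + (-4 + X)*(2*X) = -½ + 2*X*(-4 + X))
l(u) = 357/2 (l(u) = (-½ - 8*2 + 2*2²) - 1*(-187) = (-½ - 16 + 2*4) + 187 = (-½ - 16 + 8) + 187 = -17/2 + 187 = 357/2)
-5224 + l(228) = -5224 + 357/2 = -10091/2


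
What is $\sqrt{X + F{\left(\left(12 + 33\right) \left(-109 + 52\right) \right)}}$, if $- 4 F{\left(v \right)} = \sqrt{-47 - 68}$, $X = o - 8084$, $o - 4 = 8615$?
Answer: $\frac{\sqrt{2140 - i \sqrt{115}}}{2} \approx 23.13 - 0.057954 i$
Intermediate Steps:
$o = 8619$ ($o = 4 + 8615 = 8619$)
$X = 535$ ($X = 8619 - 8084 = 535$)
$F{\left(v \right)} = - \frac{i \sqrt{115}}{4}$ ($F{\left(v \right)} = - \frac{\sqrt{-47 - 68}}{4} = - \frac{\sqrt{-115}}{4} = - \frac{i \sqrt{115}}{4}$)
$\sqrt{X + F{\left(\left(12 + 33\right) \left(-109 + 52\right) \right)}} = \sqrt{535 - \frac{i \sqrt{115}}{4}}$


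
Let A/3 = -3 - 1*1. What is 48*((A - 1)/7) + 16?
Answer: -512/7 ≈ -73.143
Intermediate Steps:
A = -12 (A = 3*(-3 - 1*1) = 3*(-3 - 1) = 3*(-4) = -12)
48*((A - 1)/7) + 16 = 48*((-12 - 1)/7) + 16 = 48*(-13*⅐) + 16 = 48*(-13/7) + 16 = -624/7 + 16 = -512/7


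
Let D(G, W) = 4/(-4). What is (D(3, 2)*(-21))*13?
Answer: 273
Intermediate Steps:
D(G, W) = -1 (D(G, W) = 4*(-1/4) = -1)
(D(3, 2)*(-21))*13 = -1*(-21)*13 = 21*13 = 273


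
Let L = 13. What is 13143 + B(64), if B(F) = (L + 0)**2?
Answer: 13312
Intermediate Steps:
B(F) = 169 (B(F) = (13 + 0)**2 = 13**2 = 169)
13143 + B(64) = 13143 + 169 = 13312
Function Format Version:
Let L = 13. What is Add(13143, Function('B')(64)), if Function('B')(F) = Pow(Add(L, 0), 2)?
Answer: 13312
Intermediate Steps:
Function('B')(F) = 169 (Function('B')(F) = Pow(Add(13, 0), 2) = Pow(13, 2) = 169)
Add(13143, Function('B')(64)) = Add(13143, 169) = 13312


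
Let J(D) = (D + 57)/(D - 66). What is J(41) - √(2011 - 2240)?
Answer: -98/25 - I*√229 ≈ -3.92 - 15.133*I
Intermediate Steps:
J(D) = (57 + D)/(-66 + D)
J(41) - √(2011 - 2240) = (57 + 41)/(-66 + 41) - √(2011 - 2240) = 98/(-25) - √(-229) = -1/25*98 - I*√229 = -98/25 - I*√229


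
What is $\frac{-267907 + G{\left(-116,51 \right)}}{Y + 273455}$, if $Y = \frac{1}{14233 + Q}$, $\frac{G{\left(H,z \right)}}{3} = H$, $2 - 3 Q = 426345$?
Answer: $- \frac{102914421220}{104909370017} \approx -0.98098$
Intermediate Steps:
$Q = - \frac{426343}{3}$ ($Q = \frac{2}{3} - 142115 = - \frac{426343}{3} \approx -1.4211 \cdot 10^{5}$)
$G{\left(H,z \right)} = 3 H$
$Y = - \frac{3}{383644}$ ($Y = \frac{1}{14233 - \frac{426343}{3}} = \frac{1}{- \frac{383644}{3}} = - \frac{3}{383644} \approx -7.8197 \cdot 10^{-6}$)
$\frac{-267907 + G{\left(-116,51 \right)}}{Y + 273455} = \frac{-267907 + 3 \left(-116\right)}{- \frac{3}{383644} + 273455} = \frac{-267907 - 348}{\frac{104909370017}{383644}} = \left(-268255\right) \frac{383644}{104909370017} = - \frac{102914421220}{104909370017}$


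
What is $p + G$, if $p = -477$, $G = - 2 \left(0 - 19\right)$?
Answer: $-439$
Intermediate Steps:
$G = 38$ ($G = \left(-2\right) \left(-19\right) = 38$)
$p + G = -477 + 38 = -439$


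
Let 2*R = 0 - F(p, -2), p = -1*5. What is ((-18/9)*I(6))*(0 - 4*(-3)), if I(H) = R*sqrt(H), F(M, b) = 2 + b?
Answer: 0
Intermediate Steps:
p = -5
R = 0 (R = (0 - (2 - 2))/2 = (0 - 1*0)/2 = (0 + 0)/2 = (1/2)*0 = 0)
I(H) = 0 (I(H) = 0*sqrt(H) = 0)
((-18/9)*I(6))*(0 - 4*(-3)) = (-18/9*0)*(0 - 4*(-3)) = (-18*1/9*0)*(0 + 12) = -2*0*12 = 0*12 = 0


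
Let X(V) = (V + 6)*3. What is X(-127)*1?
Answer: -363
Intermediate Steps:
X(V) = 18 + 3*V (X(V) = (6 + V)*3 = 18 + 3*V)
X(-127)*1 = (18 + 3*(-127))*1 = (18 - 381)*1 = -363*1 = -363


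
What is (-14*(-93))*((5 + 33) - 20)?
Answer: 23436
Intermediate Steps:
(-14*(-93))*((5 + 33) - 20) = 1302*(38 - 20) = 1302*18 = 23436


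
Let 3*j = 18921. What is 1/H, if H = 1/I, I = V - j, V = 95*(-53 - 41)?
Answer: -15237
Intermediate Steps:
j = 6307 (j = (⅓)*18921 = 6307)
V = -8930 (V = 95*(-94) = -8930)
I = -15237 (I = -8930 - 1*6307 = -8930 - 6307 = -15237)
H = -1/15237 (H = 1/(-15237) = -1/15237 ≈ -6.5630e-5)
1/H = 1/(-1/15237) = -15237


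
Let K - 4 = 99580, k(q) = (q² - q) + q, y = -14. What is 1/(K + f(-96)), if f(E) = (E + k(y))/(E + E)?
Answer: 48/4780007 ≈ 1.0042e-5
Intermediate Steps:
k(q) = q²
f(E) = (196 + E)/(2*E) (f(E) = (E + (-14)²)/(E + E) = (E + 196)/((2*E)) = (196 + E)*(1/(2*E)) = (196 + E)/(2*E))
K = 99584 (K = 4 + 99580 = 99584)
1/(K + f(-96)) = 1/(99584 + (½)*(196 - 96)/(-96)) = 1/(99584 + (½)*(-1/96)*100) = 1/(99584 - 25/48) = 1/(4780007/48) = 48/4780007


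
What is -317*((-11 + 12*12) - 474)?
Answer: 108097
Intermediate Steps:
-317*((-11 + 12*12) - 474) = -317*((-11 + 144) - 474) = -317*(133 - 474) = -317*(-341) = 108097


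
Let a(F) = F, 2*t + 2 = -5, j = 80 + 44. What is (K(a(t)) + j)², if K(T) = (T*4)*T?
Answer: 29929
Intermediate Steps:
j = 124
t = -7/2 (t = -1 + (½)*(-5) = -1 - 5/2 = -7/2 ≈ -3.5000)
K(T) = 4*T² (K(T) = (4*T)*T = 4*T²)
(K(a(t)) + j)² = (4*(-7/2)² + 124)² = (4*(49/4) + 124)² = (49 + 124)² = 173² = 29929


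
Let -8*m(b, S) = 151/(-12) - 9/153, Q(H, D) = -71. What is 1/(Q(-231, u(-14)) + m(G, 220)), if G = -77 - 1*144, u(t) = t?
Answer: -1632/113293 ≈ -0.014405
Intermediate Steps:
G = -221 (G = -77 - 144 = -221)
m(b, S) = 2579/1632 (m(b, S) = -(151/(-12) - 9/153)/8 = -(151*(-1/12) - 9*1/153)/8 = -(-151/12 - 1/17)/8 = -⅛*(-2579/204) = 2579/1632)
1/(Q(-231, u(-14)) + m(G, 220)) = 1/(-71 + 2579/1632) = 1/(-113293/1632) = -1632/113293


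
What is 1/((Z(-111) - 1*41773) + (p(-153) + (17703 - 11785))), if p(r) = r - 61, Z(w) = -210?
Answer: -1/36279 ≈ -2.7564e-5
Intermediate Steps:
p(r) = -61 + r
1/((Z(-111) - 1*41773) + (p(-153) + (17703 - 11785))) = 1/((-210 - 1*41773) + ((-61 - 153) + (17703 - 11785))) = 1/((-210 - 41773) + (-214 + 5918)) = 1/(-41983 + 5704) = 1/(-36279) = -1/36279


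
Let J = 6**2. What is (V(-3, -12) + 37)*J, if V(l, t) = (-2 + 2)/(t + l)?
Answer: 1332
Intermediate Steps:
V(l, t) = 0 (V(l, t) = 0/(l + t) = 0)
J = 36
(V(-3, -12) + 37)*J = (0 + 37)*36 = 37*36 = 1332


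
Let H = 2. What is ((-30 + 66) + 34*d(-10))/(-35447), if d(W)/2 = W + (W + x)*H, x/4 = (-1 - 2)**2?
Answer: -2892/35447 ≈ -0.081587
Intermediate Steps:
x = 36 (x = 4*(-1 - 2)**2 = 4*(-3)**2 = 4*9 = 36)
d(W) = 144 + 6*W (d(W) = 2*(W + (W + 36)*2) = 2*(W + (36 + W)*2) = 2*(W + (72 + 2*W)) = 2*(72 + 3*W) = 144 + 6*W)
((-30 + 66) + 34*d(-10))/(-35447) = ((-30 + 66) + 34*(144 + 6*(-10)))/(-35447) = (36 + 34*(144 - 60))*(-1/35447) = (36 + 34*84)*(-1/35447) = (36 + 2856)*(-1/35447) = 2892*(-1/35447) = -2892/35447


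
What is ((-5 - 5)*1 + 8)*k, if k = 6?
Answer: -12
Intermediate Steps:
((-5 - 5)*1 + 8)*k = ((-5 - 5)*1 + 8)*6 = (-10*1 + 8)*6 = (-10 + 8)*6 = -2*6 = -12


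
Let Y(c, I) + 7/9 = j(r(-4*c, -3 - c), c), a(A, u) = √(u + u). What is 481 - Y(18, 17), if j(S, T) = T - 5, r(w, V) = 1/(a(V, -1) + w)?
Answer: 4219/9 ≈ 468.78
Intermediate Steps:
a(A, u) = √2*√u (a(A, u) = √(2*u) = √2*√u)
r(w, V) = 1/(w + I*√2) (r(w, V) = 1/(√2*√(-1) + w) = 1/(√2*I + w) = 1/(I*√2 + w) = 1/(w + I*√2))
j(S, T) = -5 + T
Y(c, I) = -52/9 + c (Y(c, I) = -7/9 + (-5 + c) = -52/9 + c)
481 - Y(18, 17) = 481 - (-52/9 + 18) = 481 - 1*110/9 = 481 - 110/9 = 4219/9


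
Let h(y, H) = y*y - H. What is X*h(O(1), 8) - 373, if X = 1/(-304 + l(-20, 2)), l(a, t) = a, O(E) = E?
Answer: -120845/324 ≈ -372.98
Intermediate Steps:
X = -1/324 (X = 1/(-304 - 20) = 1/(-324) = -1/324 ≈ -0.0030864)
h(y, H) = y² - H
X*h(O(1), 8) - 373 = -(1² - 1*8)/324 - 373 = -(1 - 8)/324 - 373 = -1/324*(-7) - 373 = 7/324 - 373 = -120845/324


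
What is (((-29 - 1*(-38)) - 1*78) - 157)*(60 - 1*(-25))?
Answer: -19210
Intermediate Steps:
(((-29 - 1*(-38)) - 1*78) - 157)*(60 - 1*(-25)) = (((-29 + 38) - 78) - 157)*(60 + 25) = ((9 - 78) - 157)*85 = (-69 - 157)*85 = -226*85 = -19210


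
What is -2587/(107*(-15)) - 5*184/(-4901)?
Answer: 14155487/7866105 ≈ 1.7996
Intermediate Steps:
-2587/(107*(-15)) - 5*184/(-4901) = -2587/(-1605) - 920*(-1/4901) = -2587*(-1/1605) + 920/4901 = 2587/1605 + 920/4901 = 14155487/7866105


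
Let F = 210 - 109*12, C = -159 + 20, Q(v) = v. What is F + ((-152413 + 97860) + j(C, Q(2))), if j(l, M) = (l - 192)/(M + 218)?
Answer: -12243551/220 ≈ -55653.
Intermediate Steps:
C = -139
j(l, M) = (-192 + l)/(218 + M)
F = -1098 (F = 210 - 1308 = -1098)
F + ((-152413 + 97860) + j(C, Q(2))) = -1098 + ((-152413 + 97860) + (-192 - 139)/(218 + 2)) = -1098 + (-54553 - 331/220) = -1098 - 12001991/220 = -12243551/220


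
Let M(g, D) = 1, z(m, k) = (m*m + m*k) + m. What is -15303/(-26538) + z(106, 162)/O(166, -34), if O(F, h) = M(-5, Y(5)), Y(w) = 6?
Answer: 252239945/8846 ≈ 28515.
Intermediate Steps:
z(m, k) = m + m² + k*m (z(m, k) = (m² + k*m) + m = m + m² + k*m)
O(F, h) = 1
-15303/(-26538) + z(106, 162)/O(166, -34) = -15303/(-26538) + (106*(1 + 162 + 106))/1 = -15303*(-1/26538) + (106*269)*1 = 5101/8846 + 28514*1 = 5101/8846 + 28514 = 252239945/8846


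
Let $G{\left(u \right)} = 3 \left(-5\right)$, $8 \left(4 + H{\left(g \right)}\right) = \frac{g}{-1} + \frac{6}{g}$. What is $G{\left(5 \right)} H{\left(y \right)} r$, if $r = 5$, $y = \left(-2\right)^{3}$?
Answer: $\frac{7425}{32} \approx 232.03$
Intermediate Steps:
$y = -8$
$H{\left(g \right)} = -4 - \frac{g}{8} + \frac{3}{4 g}$ ($H{\left(g \right)} = -4 + \frac{\frac{g}{-1} + \frac{6}{g}}{8} = -4 + \frac{g \left(-1\right) + \frac{6}{g}}{8} = -4 + \frac{- g + \frac{6}{g}}{8} = -4 - \left(- \frac{3}{4 g} + \frac{g}{8}\right) = -4 - \frac{g}{8} + \frac{3}{4 g}$)
$G{\left(u \right)} = -15$
$G{\left(5 \right)} H{\left(y \right)} r = - 15 \frac{6 - - 8 \left(32 - 8\right)}{8 \left(-8\right)} 5 = - 15 \cdot \frac{1}{8} \left(- \frac{1}{8}\right) \left(6 - \left(-8\right) 24\right) 5 = - 15 \cdot \frac{1}{8} \left(- \frac{1}{8}\right) \left(6 + 192\right) 5 = - 15 \cdot \frac{1}{8} \left(- \frac{1}{8}\right) 198 \cdot 5 = \left(-15\right) \left(- \frac{99}{32}\right) 5 = \frac{1485}{32} \cdot 5 = \frac{7425}{32}$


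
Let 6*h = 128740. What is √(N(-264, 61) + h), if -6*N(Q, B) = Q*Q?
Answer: √88566/3 ≈ 99.200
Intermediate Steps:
h = 64370/3 (h = (⅙)*128740 = 64370/3 ≈ 21457.)
N(Q, B) = -Q²/6 (N(Q, B) = -Q*Q/6 = -Q²/6)
√(N(-264, 61) + h) = √(-⅙*(-264)² + 64370/3) = √(-⅙*69696 + 64370/3) = √(-11616 + 64370/3) = √(29522/3) = √88566/3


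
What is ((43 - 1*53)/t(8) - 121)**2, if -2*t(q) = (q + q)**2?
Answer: 59892121/4096 ≈ 14622.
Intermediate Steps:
t(q) = -2*q**2 (t(q) = -(q + q)**2/2 = -4*q**2/2 = -2*q**2)
((43 - 1*53)/t(8) - 121)**2 = ((43 - 1*53)/((-2*8**2)) - 121)**2 = ((43 - 53)/((-2*64)) - 121)**2 = (-10/(-128) - 121)**2 = (-10*(-1/128) - 121)**2 = (5/64 - 121)**2 = (-7739/64)**2 = 59892121/4096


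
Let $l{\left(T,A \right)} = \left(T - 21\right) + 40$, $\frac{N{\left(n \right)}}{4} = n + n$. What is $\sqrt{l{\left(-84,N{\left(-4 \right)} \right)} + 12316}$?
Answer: $\sqrt{12251} \approx 110.68$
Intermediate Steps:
$N{\left(n \right)} = 8 n$ ($N{\left(n \right)} = 4 \left(n + n\right) = 4 \cdot 2 n = 8 n$)
$l{\left(T,A \right)} = 19 + T$ ($l{\left(T,A \right)} = \left(-21 + T\right) + 40 = 19 + T$)
$\sqrt{l{\left(-84,N{\left(-4 \right)} \right)} + 12316} = \sqrt{\left(19 - 84\right) + 12316} = \sqrt{-65 + 12316} = \sqrt{12251}$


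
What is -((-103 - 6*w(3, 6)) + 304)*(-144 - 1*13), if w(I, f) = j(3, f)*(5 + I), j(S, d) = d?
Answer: -13659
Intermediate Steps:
w(I, f) = f*(5 + I)
-((-103 - 6*w(3, 6)) + 304)*(-144 - 1*13) = -((-103 - 6*6*(5 + 3)) + 304)*(-144 - 1*13) = -((-103 - 6*6*8) + 304)*(-144 - 13) = -((-103 - 6*48) + 304)*(-157) = -((-103 - 1*288) + 304)*(-157) = -((-103 - 288) + 304)*(-157) = -(-391 + 304)*(-157) = -(-87)*(-157) = -1*13659 = -13659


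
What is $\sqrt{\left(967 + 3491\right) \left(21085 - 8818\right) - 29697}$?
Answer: $\sqrt{54656589} \approx 7393.0$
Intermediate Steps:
$\sqrt{\left(967 + 3491\right) \left(21085 - 8818\right) - 29697} = \sqrt{4458 \cdot 12267 - 29697} = \sqrt{54686286 - 29697} = \sqrt{54656589}$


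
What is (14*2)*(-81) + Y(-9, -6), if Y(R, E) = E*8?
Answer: -2316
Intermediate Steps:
Y(R, E) = 8*E
(14*2)*(-81) + Y(-9, -6) = (14*2)*(-81) + 8*(-6) = 28*(-81) - 48 = -2268 - 48 = -2316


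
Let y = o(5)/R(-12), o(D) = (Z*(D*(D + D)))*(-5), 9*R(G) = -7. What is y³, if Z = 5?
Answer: 1423828125000/343 ≈ 4.1511e+9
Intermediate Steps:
R(G) = -7/9 (R(G) = (⅑)*(-7) = -7/9)
o(D) = -50*D² (o(D) = (5*(D*(D + D)))*(-5) = (5*(D*(2*D)))*(-5) = (5*(2*D²))*(-5) = (10*D²)*(-5) = -50*D²)
y = 11250/7 (y = (-50*5²)/(-7/9) = -50*25*(-9/7) = -1250*(-9/7) = 11250/7 ≈ 1607.1)
y³ = (11250/7)³ = 1423828125000/343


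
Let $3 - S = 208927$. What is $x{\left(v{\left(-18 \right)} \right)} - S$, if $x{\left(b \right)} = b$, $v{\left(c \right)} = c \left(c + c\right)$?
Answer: $209572$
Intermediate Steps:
$S = -208924$ ($S = 3 - 208927 = -208924$)
$v{\left(c \right)} = 2 c^{2}$ ($v{\left(c \right)} = c 2 c = 2 c^{2}$)
$x{\left(v{\left(-18 \right)} \right)} - S = 2 \left(-18\right)^{2} - -208924 = 2 \cdot 324 + 208924 = 648 + 208924 = 209572$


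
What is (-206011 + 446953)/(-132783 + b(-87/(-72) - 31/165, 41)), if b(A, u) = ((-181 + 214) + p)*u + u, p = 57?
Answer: -120471/64526 ≈ -1.8670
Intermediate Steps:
b(A, u) = 91*u (b(A, u) = ((-181 + 214) + 57)*u + u = (33 + 57)*u + u = 90*u + u = 91*u)
(-206011 + 446953)/(-132783 + b(-87/(-72) - 31/165, 41)) = (-206011 + 446953)/(-132783 + 91*41) = 240942/(-132783 + 3731) = 240942/(-129052) = 240942*(-1/129052) = -120471/64526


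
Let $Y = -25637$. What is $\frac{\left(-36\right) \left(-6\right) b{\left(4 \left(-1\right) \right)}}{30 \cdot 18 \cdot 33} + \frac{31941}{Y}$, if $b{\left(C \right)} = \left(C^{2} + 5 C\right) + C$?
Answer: $- \frac{5680457}{4230105} \approx -1.3429$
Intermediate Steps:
$b{\left(C \right)} = C^{2} + 6 C$
$\frac{\left(-36\right) \left(-6\right) b{\left(4 \left(-1\right) \right)}}{30 \cdot 18 \cdot 33} + \frac{31941}{Y} = \frac{\left(-36\right) \left(-6\right) 4 \left(-1\right) \left(6 + 4 \left(-1\right)\right)}{30 \cdot 18 \cdot 33} + \frac{31941}{-25637} = \frac{216 \left(- 4 \left(6 - 4\right)\right)}{540 \cdot 33} + 31941 \left(- \frac{1}{25637}\right) = \frac{216 \left(\left(-4\right) 2\right)}{17820} - \frac{31941}{25637} = 216 \left(-8\right) \frac{1}{17820} - \frac{31941}{25637} = \left(-1728\right) \frac{1}{17820} - \frac{31941}{25637} = - \frac{16}{165} - \frac{31941}{25637} = - \frac{5680457}{4230105}$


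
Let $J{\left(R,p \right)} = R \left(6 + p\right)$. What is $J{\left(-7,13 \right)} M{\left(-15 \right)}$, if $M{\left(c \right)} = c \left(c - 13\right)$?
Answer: $-55860$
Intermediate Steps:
$M{\left(c \right)} = c \left(-13 + c\right)$
$J{\left(-7,13 \right)} M{\left(-15 \right)} = - 7 \left(6 + 13\right) \left(- 15 \left(-13 - 15\right)\right) = \left(-7\right) 19 \left(\left(-15\right) \left(-28\right)\right) = \left(-133\right) 420 = -55860$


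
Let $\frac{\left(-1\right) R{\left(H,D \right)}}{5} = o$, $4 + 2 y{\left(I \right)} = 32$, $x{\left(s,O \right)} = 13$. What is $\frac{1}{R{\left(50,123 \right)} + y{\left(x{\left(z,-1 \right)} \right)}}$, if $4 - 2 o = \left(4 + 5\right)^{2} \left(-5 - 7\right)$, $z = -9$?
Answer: $- \frac{1}{2426} \approx -0.0004122$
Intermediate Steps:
$y{\left(I \right)} = 14$ ($y{\left(I \right)} = -2 + \frac{1}{2} \cdot 32 = -2 + 16 = 14$)
$o = 488$ ($o = 2 - \frac{\left(4 + 5\right)^{2} \left(-5 - 7\right)}{2} = 2 - \frac{9^{2} \left(-12\right)}{2} = 2 - \frac{81 \left(-12\right)}{2} = 2 - -486 = 2 + 486 = 488$)
$R{\left(H,D \right)} = -2440$ ($R{\left(H,D \right)} = \left(-5\right) 488 = -2440$)
$\frac{1}{R{\left(50,123 \right)} + y{\left(x{\left(z,-1 \right)} \right)}} = \frac{1}{-2440 + 14} = \frac{1}{-2426} = - \frac{1}{2426}$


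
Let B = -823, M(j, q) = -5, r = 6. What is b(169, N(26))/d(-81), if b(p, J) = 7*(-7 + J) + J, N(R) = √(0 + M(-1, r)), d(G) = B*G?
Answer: -49/66663 + 8*I*√5/66663 ≈ -0.00073504 + 0.00026834*I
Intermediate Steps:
d(G) = -823*G
N(R) = I*√5 (N(R) = √(0 - 5) = √(-5) = I*√5)
b(p, J) = -49 + 8*J (b(p, J) = (-49 + 7*J) + J = -49 + 8*J)
b(169, N(26))/d(-81) = (-49 + 8*(I*√5))/((-823*(-81))) = (-49 + 8*I*√5)/66663 = (-49 + 8*I*√5)*(1/66663) = -49/66663 + 8*I*√5/66663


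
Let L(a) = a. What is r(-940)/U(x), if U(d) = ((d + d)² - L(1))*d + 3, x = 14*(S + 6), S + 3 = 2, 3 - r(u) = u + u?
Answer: 1883/1371933 ≈ 0.0013725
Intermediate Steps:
r(u) = 3 - 2*u (r(u) = 3 - (u + u) = 3 - 2*u)
S = -1 (S = -3 + 2 = -1)
x = 70 (x = 14*(-1 + 6) = 14*5 = 70)
U(d) = 3 + d*(-1 + 4*d²) (U(d) = ((d + d)² - 1*1)*d + 3 = ((2*d)² - 1)*d + 3 = (4*d² - 1)*d + 3 = (-1 + 4*d²)*d + 3 = d*(-1 + 4*d²) + 3 = 3 + d*(-1 + 4*d²))
r(-940)/U(x) = (3 - 2*(-940))/(3 - 1*70 + 4*70³) = (3 + 1880)/(3 - 70 + 4*343000) = 1883/(3 - 70 + 1372000) = 1883/1371933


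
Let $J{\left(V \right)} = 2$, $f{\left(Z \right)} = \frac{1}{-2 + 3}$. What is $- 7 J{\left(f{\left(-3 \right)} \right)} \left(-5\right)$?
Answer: $70$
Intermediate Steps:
$f{\left(Z \right)} = 1$ ($f{\left(Z \right)} = 1^{-1} = 1$)
$- 7 J{\left(f{\left(-3 \right)} \right)} \left(-5\right) = \left(-7\right) 2 \left(-5\right) = \left(-14\right) \left(-5\right) = 70$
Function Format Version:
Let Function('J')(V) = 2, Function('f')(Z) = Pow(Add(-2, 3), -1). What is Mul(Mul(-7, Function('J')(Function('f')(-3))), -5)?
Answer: 70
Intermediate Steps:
Function('f')(Z) = 1 (Function('f')(Z) = Pow(1, -1) = 1)
Mul(Mul(-7, Function('J')(Function('f')(-3))), -5) = Mul(Mul(-7, 2), -5) = Mul(-14, -5) = 70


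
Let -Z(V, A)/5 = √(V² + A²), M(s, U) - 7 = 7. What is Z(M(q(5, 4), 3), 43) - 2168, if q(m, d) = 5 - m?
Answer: -2168 - 5*√2045 ≈ -2394.1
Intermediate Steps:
M(s, U) = 14 (M(s, U) = 7 + 7 = 14)
Z(V, A) = -5*√(A² + V²) (Z(V, A) = -5*√(V² + A²) = -5*√(A² + V²))
Z(M(q(5, 4), 3), 43) - 2168 = -5*√(43² + 14²) - 2168 = -5*√(1849 + 196) - 2168 = -5*√2045 - 2168 = -2168 - 5*√2045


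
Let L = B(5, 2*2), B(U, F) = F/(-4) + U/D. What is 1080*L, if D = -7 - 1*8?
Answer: -1440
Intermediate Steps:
D = -15 (D = -7 - 8 = -15)
B(U, F) = -F/4 - U/15 (B(U, F) = F/(-4) + U/(-15) = F*(-¼) + U*(-1/15) = -F/4 - U/15)
L = -4/3 (L = -2/2 - 1/15*5 = -¼*4 - ⅓ = -1 - ⅓ = -4/3 ≈ -1.3333)
1080*L = 1080*(-4/3) = -1440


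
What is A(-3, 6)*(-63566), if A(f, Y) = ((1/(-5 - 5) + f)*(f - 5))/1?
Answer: -7882184/5 ≈ -1.5764e+6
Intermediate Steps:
A(f, Y) = (-5 + f)*(-1/10 + f) (A(f, Y) = ((1/(-10) + f)*(-5 + f))*1 = ((-1/10 + f)*(-5 + f))*1 = ((-5 + f)*(-1/10 + f))*1 = (-5 + f)*(-1/10 + f))
A(-3, 6)*(-63566) = (1/2 + (-3)**2 - 51/10*(-3))*(-63566) = (1/2 + 9 + 153/10)*(-63566) = (124/5)*(-63566) = -7882184/5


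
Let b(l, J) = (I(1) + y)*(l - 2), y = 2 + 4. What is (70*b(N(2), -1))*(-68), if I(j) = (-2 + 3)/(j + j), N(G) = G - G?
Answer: 61880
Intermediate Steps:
y = 6
N(G) = 0
I(j) = 1/(2*j)
b(l, J) = -13 + 13*l/2 (b(l, J) = ((½)/1 + 6)*(l - 2) = ((½)*1 + 6)*(-2 + l) = (½ + 6)*(-2 + l) = 13*(-2 + l)/2 = -13 + 13*l/2)
(70*b(N(2), -1))*(-68) = (70*(-13 + (13/2)*0))*(-68) = (70*(-13 + 0))*(-68) = (70*(-13))*(-68) = -910*(-68) = 61880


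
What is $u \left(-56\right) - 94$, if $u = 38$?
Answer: $-2222$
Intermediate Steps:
$u \left(-56\right) - 94 = 38 \left(-56\right) - 94 = -2128 - 94 = -2222$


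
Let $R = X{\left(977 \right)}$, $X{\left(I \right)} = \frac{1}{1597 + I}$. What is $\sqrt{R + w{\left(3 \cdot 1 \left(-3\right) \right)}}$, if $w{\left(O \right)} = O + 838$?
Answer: $\frac{\sqrt{610280242}}{858} \approx 28.792$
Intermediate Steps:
$R = \frac{1}{2574}$ ($R = \frac{1}{1597 + 977} = \frac{1}{2574} \approx 0.0003885$)
$w{\left(O \right)} = 838 + O$
$\sqrt{R + w{\left(3 \cdot 1 \left(-3\right) \right)}} = \sqrt{\frac{1}{2574} + \left(838 + 3 \cdot 1 \left(-3\right)\right)} = \sqrt{\frac{1}{2574} + \left(838 + 3 \left(-3\right)\right)} = \sqrt{\frac{1}{2574} + \left(838 - 9\right)} = \sqrt{\frac{1}{2574} + 829} = \sqrt{\frac{2133847}{2574}} = \frac{\sqrt{610280242}}{858}$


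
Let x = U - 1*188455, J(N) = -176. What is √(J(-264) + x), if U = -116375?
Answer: I*√305006 ≈ 552.27*I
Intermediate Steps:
x = -304830 (x = -116375 - 1*188455 = -116375 - 188455 = -304830)
√(J(-264) + x) = √(-176 - 304830) = √(-305006) = I*√305006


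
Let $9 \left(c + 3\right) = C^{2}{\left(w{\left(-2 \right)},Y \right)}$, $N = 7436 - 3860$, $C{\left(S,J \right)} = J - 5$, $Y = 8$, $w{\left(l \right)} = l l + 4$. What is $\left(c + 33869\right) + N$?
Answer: $37443$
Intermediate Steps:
$w{\left(l \right)} = 4 + l^{2}$ ($w{\left(l \right)} = l^{2} + 4 = 4 + l^{2}$)
$C{\left(S,J \right)} = -5 + J$
$N = 3576$
$c = -2$ ($c = -3 + \frac{\left(-5 + 8\right)^{2}}{9} = -3 + \frac{3^{2}}{9} = -3 + \frac{1}{9} \cdot 9 = -3 + 1 = -2$)
$\left(c + 33869\right) + N = \left(-2 + 33869\right) + 3576 = 33867 + 3576 = 37443$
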